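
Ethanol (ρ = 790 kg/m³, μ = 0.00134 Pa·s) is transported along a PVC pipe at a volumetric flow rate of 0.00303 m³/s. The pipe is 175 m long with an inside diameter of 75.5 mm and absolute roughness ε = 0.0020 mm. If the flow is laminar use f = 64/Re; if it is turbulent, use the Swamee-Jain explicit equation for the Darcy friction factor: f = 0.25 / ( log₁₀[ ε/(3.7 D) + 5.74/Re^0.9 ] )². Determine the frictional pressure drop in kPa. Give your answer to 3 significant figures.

ΔP ≈ 9.83 kPa

Cross-sectional area A = πD²/4 = π(0.0755)²/4 = 0.004477 m²; mean velocity V = Q/A = 0.00303/0.004477 = 0.6768 m/s.
Reynolds number Re = ρVD/μ = 790 · 0.6768 · 0.0755 / 0.00134 = 3.013e+04.
Re > 4000 → turbulent. Relative roughness ε/D = 2e-06/0.0755 = 2.65e-05. Swamee-Jain: f = 0.25/(log₁₀[2.65e-05/3.7 + 5.74/3.013e+04^0.9])² = 0.25/(log₁₀[7.16e-06 + 0.000534])² = 0.25/(-3.266)² = 0.02343.
Darcy-Weisbach: ΔP = f(L/D)(ρV²/2) = 0.02343·(175/0.0755)·(790·0.6768²/2) = 0.02343·2318·180.9 = 9827 Pa.
ΔP = 9827 Pa = 9.83 kPa.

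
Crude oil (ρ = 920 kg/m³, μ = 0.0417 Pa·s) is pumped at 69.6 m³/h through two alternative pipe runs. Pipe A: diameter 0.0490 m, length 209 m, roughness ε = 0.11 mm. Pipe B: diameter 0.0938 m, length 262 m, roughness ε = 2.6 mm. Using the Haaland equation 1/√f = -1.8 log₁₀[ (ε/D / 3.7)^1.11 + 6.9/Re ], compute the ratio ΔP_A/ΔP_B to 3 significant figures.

Pipe A: V = Q/A = 0.01933/0.001886 = 10.25 m/s; Re = 1.108e+04; ε/D = 0.00224; Haaland → f = 0.03318; ΔP_A = f(L/D)(ρV²/2) = 6.842e+06 Pa.
Pipe B: V = Q/A = 0.01933/0.00691 = 2.798 m/s; Re = 5790; ε/D = 0.0277; Haaland → f = 0.06072; ΔP_B = f(L/D)(ρV²/2) = 6.107e+05 Pa.
ΔP_A/ΔP_B = 6.842e+06/6.107e+05 = 11.2.

ΔP_A/ΔP_B ≈ 11.2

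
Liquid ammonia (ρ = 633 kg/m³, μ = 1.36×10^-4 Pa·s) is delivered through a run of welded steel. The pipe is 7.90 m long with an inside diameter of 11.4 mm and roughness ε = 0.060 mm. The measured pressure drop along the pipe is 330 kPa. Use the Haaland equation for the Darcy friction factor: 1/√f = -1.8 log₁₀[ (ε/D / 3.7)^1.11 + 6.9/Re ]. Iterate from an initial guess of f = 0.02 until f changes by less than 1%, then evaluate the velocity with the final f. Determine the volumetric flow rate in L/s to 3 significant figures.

Rearranging Darcy-Weisbach: V = √(2·ΔP·D/(f·L·ρ)). With ε/D = 6e-05/0.0114 = 0.00526, iterate starting from f = 0.02:
  f = 0.02 → V = √(2·3.3e+05·0.0114/(0.02·7.9·633)) = 8.673 m/s; Re = ρVD/μ = 4.602e+05; f → 0.03109
  f = 0.03109 → V = 6.957 m/s; Re = 3.691e+05; f → 0.03113
Converged (Δf/f < 1%). With the final f = 0.03113: V = √(2·3.3e+05·0.0114/(0.03113·7.9·633)) = 6.952 m/s.
Q = V·A = 6.952·(π/4·0.0114²) = 0.0007096 m³/s = 0.710 L/s.

Q ≈ 0.710 L/s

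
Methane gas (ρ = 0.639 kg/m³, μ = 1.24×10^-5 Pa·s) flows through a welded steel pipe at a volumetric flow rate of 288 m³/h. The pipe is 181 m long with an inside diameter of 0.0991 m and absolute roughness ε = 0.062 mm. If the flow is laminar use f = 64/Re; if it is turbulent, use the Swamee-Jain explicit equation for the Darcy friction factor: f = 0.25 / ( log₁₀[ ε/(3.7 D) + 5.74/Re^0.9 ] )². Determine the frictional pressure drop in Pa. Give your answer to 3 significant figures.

Q = 288 m³/h = 288/3600 = 0.08 m³/s.
Cross-sectional area A = πD²/4 = π(0.0991)²/4 = 0.007713 m²; mean velocity V = Q/A = 0.08/0.007713 = 10.37 m/s.
Reynolds number Re = ρVD/μ = 0.639 · 10.37 · 0.0991 / 1.24e-05 = 5.297e+04.
Re > 4000 → turbulent. Relative roughness ε/D = 6.2e-05/0.0991 = 0.000626. Swamee-Jain: f = 0.25/(log₁₀[0.000626/3.7 + 5.74/5.297e+04^0.9])² = 0.25/(log₁₀[0.000169 + 0.000322])² = 0.25/(-3.309)² = 0.02283.
Darcy-Weisbach: ΔP = f(L/D)(ρV²/2) = 0.02283·(181/0.0991)·(0.639·10.37²/2) = 0.02283·1826·34.37 = 1433 Pa.

ΔP ≈ 1430 Pa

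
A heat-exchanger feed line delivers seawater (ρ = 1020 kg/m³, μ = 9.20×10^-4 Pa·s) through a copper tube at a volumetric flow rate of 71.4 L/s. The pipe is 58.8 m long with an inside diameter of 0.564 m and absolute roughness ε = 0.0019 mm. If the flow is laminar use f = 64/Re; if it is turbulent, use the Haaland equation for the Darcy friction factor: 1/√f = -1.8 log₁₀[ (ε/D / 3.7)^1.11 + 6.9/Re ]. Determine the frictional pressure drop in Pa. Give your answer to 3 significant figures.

Q = 71.4 L/s = 71.4/1000 = 0.0714 m³/s.
Cross-sectional area A = πD²/4 = π(0.564)²/4 = 0.2498 m²; mean velocity V = Q/A = 0.0714/0.2498 = 0.2858 m/s.
Reynolds number Re = ρVD/μ = 1020 · 0.2858 · 0.564 / 0.00092 = 1.787e+05.
Re > 4000 → turbulent. Relative roughness ε/D = 1.9e-06/0.564 = 3.37e-06. Haaland: 1/√f = -1.8 log₁₀[(3.37e-06/3.7)^1.11 + 6.9/1.787e+05] = -1.8 log₁₀[1.97e-07 + 3.86e-05] = 7.94, so f = 0.01586.
Darcy-Weisbach: ΔP = f(L/D)(ρV²/2) = 0.01586·(58.8/0.564)·(1020·0.2858²/2) = 0.01586·104.3·41.66 = 68.89 Pa.

ΔP ≈ 68.9 Pa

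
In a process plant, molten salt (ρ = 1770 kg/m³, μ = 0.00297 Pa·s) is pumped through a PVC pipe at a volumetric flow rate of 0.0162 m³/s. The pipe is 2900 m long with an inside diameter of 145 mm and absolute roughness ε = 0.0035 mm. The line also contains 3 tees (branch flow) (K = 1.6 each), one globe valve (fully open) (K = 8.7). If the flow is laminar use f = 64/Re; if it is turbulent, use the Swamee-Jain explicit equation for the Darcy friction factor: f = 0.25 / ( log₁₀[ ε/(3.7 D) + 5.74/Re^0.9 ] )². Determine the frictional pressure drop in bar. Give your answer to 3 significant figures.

Cross-sectional area A = πD²/4 = π(0.145)²/4 = 0.01651 m²; mean velocity V = Q/A = 0.0162/0.01651 = 0.981 m/s.
Reynolds number Re = ρVD/μ = 1770 · 0.981 · 0.145 / 0.00297 = 8.478e+04.
Re > 4000 → turbulent. Relative roughness ε/D = 3.5e-06/0.145 = 2.41e-05. Swamee-Jain: f = 0.25/(log₁₀[2.41e-05/3.7 + 5.74/8.478e+04^0.9])² = 0.25/(log₁₀[6.52e-06 + 0.000211])² = 0.25/(-3.663)² = 0.01863.
Total minor-loss coefficient ΣK = 3·1.6 + 1·8.7 = 13.5.
ΔP = [f·L/D + ΣK]·(ρV²/2) = [0.01863·2900/0.145 + 13.5]·(1770·0.981²/2) = [372.6 + 13.5]·851.8 = 3.289e+05 Pa.
ΔP = 3.289e+05 Pa = 3.29 bar.

ΔP ≈ 3.29 bar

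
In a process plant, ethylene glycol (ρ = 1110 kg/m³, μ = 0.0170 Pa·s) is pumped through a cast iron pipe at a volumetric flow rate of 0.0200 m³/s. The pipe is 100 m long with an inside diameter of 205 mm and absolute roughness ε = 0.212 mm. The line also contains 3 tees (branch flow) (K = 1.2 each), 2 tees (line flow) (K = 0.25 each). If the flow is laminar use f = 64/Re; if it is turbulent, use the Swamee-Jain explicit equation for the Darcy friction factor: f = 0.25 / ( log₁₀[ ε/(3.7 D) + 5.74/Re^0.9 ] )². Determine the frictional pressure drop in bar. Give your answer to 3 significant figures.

Cross-sectional area A = πD²/4 = π(0.205)²/4 = 0.03301 m²; mean velocity V = Q/A = 0.02/0.03301 = 0.6059 m/s.
Reynolds number Re = ρVD/μ = 1110 · 0.6059 · 0.205 / 0.017 = 8111.
Re > 4000 → turbulent. Relative roughness ε/D = 0.000212/0.205 = 0.00103. Swamee-Jain: f = 0.25/(log₁₀[0.00103/3.7 + 5.74/8111^0.9])² = 0.25/(log₁₀[0.000279 + 0.00174])² = 0.25/(-2.695)² = 0.03443.
Total minor-loss coefficient ΣK = 3·1.2 + 2·0.25 = 4.1.
ΔP = [f·L/D + ΣK]·(ρV²/2) = [0.03443·100/0.205 + 4.1]·(1110·0.6059²/2) = [16.8 + 4.1]·203.8 = 4258 Pa.
ΔP = 4258 Pa = 0.0426 bar.

ΔP ≈ 0.0426 bar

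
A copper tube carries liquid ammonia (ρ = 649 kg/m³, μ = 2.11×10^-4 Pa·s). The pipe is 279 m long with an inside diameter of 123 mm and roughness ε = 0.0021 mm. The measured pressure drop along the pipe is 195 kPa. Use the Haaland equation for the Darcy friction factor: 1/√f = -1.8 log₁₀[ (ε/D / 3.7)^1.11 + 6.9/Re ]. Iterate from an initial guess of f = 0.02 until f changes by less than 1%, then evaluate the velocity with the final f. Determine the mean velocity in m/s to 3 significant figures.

Rearranging Darcy-Weisbach: V = √(2·ΔP·D/(f·L·ρ)). With ε/D = 2.1e-06/0.123 = 1.71e-05, iterate starting from f = 0.02:
  f = 0.02 → V = √(2·1.95e+05·0.123/(0.02·279·649)) = 3.64 m/s; Re = ρVD/μ = 1.377e+06; f → 0.01138
  f = 0.01138 → V = 4.824 m/s; Re = 1.825e+06; f → 0.01097
  f = 0.01097 → V = 4.913 m/s; Re = 1.859e+06; f → 0.01095
Converged (Δf/f < 1%). With the final f = 0.01095: V = √(2·1.95e+05·0.123/(0.01095·279·649)) = 4.919 m/s.

V ≈ 4.92 m/s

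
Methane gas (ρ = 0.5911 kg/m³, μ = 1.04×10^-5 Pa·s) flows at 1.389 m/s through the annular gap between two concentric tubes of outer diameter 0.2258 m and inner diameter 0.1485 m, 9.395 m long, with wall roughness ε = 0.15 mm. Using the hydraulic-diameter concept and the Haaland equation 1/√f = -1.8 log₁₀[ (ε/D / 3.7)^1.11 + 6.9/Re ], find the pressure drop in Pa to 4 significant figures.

Hydraulic diameter D_h = 4A/P = D_o - D_i = 0.2258 - 0.1485 = 0.0773 m.
Re = ρVD_h/μ = 0.5911·1.389·0.0773/1.04e-05 = 6103.
ε/D_h = 0.00015/0.0773 = 0.00194; Haaland gives 1/√f = -1.8 log₁₀[0.000228+0.00113] = 5.16, so f = 0.03756.
ΔP = f(L/D_h)(ρV²/2) = 0.03756·9.395/0.0773·0.5702 = 2.603 Pa.

ΔP ≈ 2.603 Pa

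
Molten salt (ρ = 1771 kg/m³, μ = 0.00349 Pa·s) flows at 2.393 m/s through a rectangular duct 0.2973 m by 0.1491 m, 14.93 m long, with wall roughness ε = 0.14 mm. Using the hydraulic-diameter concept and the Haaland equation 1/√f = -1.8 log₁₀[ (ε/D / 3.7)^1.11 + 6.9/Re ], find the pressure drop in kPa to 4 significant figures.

Hydraulic diameter D_h = 4A/P = 4·(0.2973·0.1491)/(2·(0.2973+0.1491)) = 0.1773/0.8928 = 0.1986 m.
Re = ρVD_h/μ = 1771·2.393·0.1986/0.00349 = 2.412e+05.
ε/D_h = 0.00014/0.1986 = 0.000705; Haaland gives 1/√f = -1.8 log₁₀[7.43e-05+2.86e-05] = 7.178, so f = 0.01941.
ΔP = f(L/D_h)(ρV²/2) = 0.01941·14.93/0.1986·5071 = 7399 Pa.
ΔP = 7.399 kPa.

ΔP ≈ 7.399 kPa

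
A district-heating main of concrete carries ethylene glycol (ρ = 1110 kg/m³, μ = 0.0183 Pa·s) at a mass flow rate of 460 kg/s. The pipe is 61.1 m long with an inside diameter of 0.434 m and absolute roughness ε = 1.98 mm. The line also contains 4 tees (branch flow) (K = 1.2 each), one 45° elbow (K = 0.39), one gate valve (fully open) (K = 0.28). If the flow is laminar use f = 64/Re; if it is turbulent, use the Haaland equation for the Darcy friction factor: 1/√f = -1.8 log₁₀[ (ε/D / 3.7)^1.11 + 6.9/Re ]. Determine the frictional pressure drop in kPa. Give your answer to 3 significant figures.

ΔP ≈ 42.7 kPa

A = πD²/4 = π(0.434)²/4 = 0.1479 m²; mean velocity V = ṁ/(ρA) = 460/(1110 · 0.1479) = 2.801 m/s.
Reynolds number Re = ρVD/μ = 1110 · 2.801 · 0.434 / 0.0183 = 7.374e+04.
Re > 4000 → turbulent. Relative roughness ε/D = 0.00198/0.434 = 0.00456. Haaland: 1/√f = -1.8 log₁₀[(0.00456/3.7)^1.11 + 6.9/7.374e+04] = -1.8 log₁₀[0.00059 + 9.36e-05] = 5.697, so f = 0.03081.
Total minor-loss coefficient ΣK = 4·1.2 + 1·0.39 + 1·0.28 = 5.47.
ΔP = [f·L/D + ΣK]·(ρV²/2) = [0.03081·61.1/0.434 + 5.47]·(1110·2.801²/2) = [4.337 + 5.47]·4355 = 4.271e+04 Pa.
ΔP = 4.271e+04 Pa = 42.7 kPa.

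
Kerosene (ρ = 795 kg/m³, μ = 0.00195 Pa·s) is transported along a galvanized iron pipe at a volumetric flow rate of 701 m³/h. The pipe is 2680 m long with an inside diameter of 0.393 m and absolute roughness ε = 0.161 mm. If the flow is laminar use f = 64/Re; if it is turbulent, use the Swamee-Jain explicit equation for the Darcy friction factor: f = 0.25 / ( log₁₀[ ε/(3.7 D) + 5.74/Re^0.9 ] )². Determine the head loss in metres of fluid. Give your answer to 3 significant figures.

h_f ≈ 16.1 m

Q = 701 m³/h = 701/3600 = 0.1947 m³/s.
Cross-sectional area A = πD²/4 = π(0.393)²/4 = 0.1213 m²; mean velocity V = Q/A = 0.1947/0.1213 = 1.605 m/s.
Reynolds number Re = ρVD/μ = 795 · 1.605 · 0.393 / 0.00195 = 2.572e+05.
Re > 4000 → turbulent. Relative roughness ε/D = 0.000161/0.393 = 0.00041. Swamee-Jain: f = 0.25/(log₁₀[0.00041/3.7 + 5.74/2.572e+05^0.9])² = 0.25/(log₁₀[0.000111 + 7.76e-05])² = 0.25/(-3.725)² = 0.01802.
Darcy-Weisbach: ΔP = f(L/D)(ρV²/2) = 0.01802·(2680/0.393)·(795·1.605²/2) = 0.01802·6819·1024 = 1.258e+05 Pa.
Head loss h_f = ΔP/(ρg) = 1.258e+05/(795·9.81) = 16.1 m.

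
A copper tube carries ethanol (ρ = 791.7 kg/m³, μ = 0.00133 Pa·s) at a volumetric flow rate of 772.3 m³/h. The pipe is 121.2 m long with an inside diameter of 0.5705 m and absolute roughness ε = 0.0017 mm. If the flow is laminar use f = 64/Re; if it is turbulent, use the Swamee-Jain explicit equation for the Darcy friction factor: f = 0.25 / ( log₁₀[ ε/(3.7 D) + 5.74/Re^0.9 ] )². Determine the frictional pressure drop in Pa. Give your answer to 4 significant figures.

ΔP ≈ 861.6 Pa

Q = 772.3 m³/h = 772.3/3600 = 0.2145 m³/s.
Cross-sectional area A = πD²/4 = π(0.5705)²/4 = 0.2556 m²; mean velocity V = Q/A = 0.2145/0.2556 = 0.8392 m/s.
Reynolds number Re = ρVD/μ = 791.7 · 0.8392 · 0.5705 / 0.00133 = 2.85e+05.
Re > 4000 → turbulent. Relative roughness ε/D = 1.7e-06/0.5705 = 2.98e-06. Swamee-Jain: f = 0.25/(log₁₀[2.98e-06/3.7 + 5.74/2.85e+05^0.9])² = 0.25/(log₁₀[8.05e-07 + 7.07e-05])² = 0.25/(-4.146)² = 0.01455.
Darcy-Weisbach: ΔP = f(L/D)(ρV²/2) = 0.01455·(121.2/0.5705)·(791.7·0.8392²/2) = 0.01455·212.4·278.8 = 861.6 Pa.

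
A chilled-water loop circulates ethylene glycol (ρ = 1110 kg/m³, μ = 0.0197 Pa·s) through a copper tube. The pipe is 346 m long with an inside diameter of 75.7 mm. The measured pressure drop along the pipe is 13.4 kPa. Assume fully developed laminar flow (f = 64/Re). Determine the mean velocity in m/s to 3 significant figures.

V ≈ 0.352 m/s

For laminar flow, f = 64/Re with Re = ρVD/μ, so Darcy-Weisbach reduces to ΔP = 32μLV/D². Solving for V: V = ΔP·D²/(32μL) = 1.34e+04·(0.0757)²/(32·0.0197·346) = 0.352 m/s.
Check: Re = ρVD/μ = 1110·0.352·0.0757/0.0197 = 1502 < 2300, so the laminar assumption holds.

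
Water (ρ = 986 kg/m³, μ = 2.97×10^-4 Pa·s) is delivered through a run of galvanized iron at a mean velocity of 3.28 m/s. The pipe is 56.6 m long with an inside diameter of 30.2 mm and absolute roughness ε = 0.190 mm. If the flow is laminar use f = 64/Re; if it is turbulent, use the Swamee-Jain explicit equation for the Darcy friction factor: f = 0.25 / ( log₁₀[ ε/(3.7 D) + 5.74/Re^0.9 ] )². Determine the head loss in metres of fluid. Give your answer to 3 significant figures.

Reynolds number Re = ρVD/μ = 986 · 3.28 · 0.0302 / 0.000297 = 3.289e+05.
Re > 4000 → turbulent. Relative roughness ε/D = 0.00019/0.0302 = 0.00629. Swamee-Jain: f = 0.25/(log₁₀[0.00629/3.7 + 5.74/3.289e+05^0.9])² = 0.25/(log₁₀[0.0017 + 6.22e-05])² = 0.25/(-2.754)² = 0.03297.
Darcy-Weisbach: ΔP = f(L/D)(ρV²/2) = 0.03297·(56.6/0.0302)·(986·3.28²/2) = 0.03297·1874·5304 = 3.277e+05 Pa.
Head loss h_f = ΔP/(ρg) = 3.277e+05/(986·9.81) = 33.9 m.

h_f ≈ 33.9 m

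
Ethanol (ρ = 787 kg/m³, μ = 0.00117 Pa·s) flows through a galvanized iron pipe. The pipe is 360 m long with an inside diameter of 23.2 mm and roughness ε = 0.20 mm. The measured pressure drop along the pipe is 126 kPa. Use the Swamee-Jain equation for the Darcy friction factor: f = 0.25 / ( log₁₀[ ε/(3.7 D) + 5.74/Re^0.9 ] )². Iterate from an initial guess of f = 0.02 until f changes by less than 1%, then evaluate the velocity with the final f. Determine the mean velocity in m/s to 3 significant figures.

Rearranging Darcy-Weisbach: V = √(2·ΔP·D/(f·L·ρ)). With ε/D = 0.0002/0.0232 = 0.00862, iterate starting from f = 0.02:
  f = 0.02 → V = √(2·1.26e+05·0.0232/(0.02·360·787)) = 1.016 m/s; Re = ρVD/μ = 1.585e+04; f → 0.04052
  f = 0.04052 → V = 0.7136 m/s; Re = 1.114e+04; f → 0.04202
  f = 0.04202 → V = 0.7007 m/s; Re = 1.094e+04; f → 0.04211
Converged (Δf/f < 1%). With the final f = 0.04211: V = √(2·1.26e+05·0.0232/(0.04211·360·787)) = 0.7 m/s.

V ≈ 0.700 m/s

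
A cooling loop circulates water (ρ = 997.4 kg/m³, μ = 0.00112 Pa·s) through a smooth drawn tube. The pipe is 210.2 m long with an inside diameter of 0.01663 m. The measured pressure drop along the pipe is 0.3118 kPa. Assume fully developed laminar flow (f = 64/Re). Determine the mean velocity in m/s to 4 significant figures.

For laminar flow, f = 64/Re with Re = ρVD/μ, so Darcy-Weisbach reduces to ΔP = 32μLV/D². Solving for V: V = ΔP·D²/(32μL) = 311.8·(0.01663)²/(32·0.00112·210.2) = 0.01145 m/s.
Check: Re = ρVD/μ = 997.4·0.01145·0.01663/0.00112 = 169.5 < 2300, so the laminar assumption holds.

V ≈ 0.01145 m/s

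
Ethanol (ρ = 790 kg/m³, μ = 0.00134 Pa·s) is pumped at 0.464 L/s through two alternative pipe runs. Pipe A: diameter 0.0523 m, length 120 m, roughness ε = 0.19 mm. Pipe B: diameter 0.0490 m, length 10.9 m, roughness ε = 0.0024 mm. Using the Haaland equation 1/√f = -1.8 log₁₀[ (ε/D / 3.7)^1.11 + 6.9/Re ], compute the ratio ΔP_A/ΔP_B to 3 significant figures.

ΔP_A/ΔP_B ≈ 9.03

Pipe A: V = Q/A = 0.000464/0.002148 = 0.216 m/s; Re = 6660; ε/D = 0.00363; Haaland → f = 0.03866; ΔP_A = f(L/D)(ρV²/2) = 1634 Pa.
Pipe B: V = Q/A = 0.000464/0.001886 = 0.2461 m/s; Re = 7108; ε/D = 4.9e-05; Haaland → f = 0.03404; ΔP_B = f(L/D)(ρV²/2) = 181.1 Pa.
ΔP_A/ΔP_B = 1634/181.1 = 9.03.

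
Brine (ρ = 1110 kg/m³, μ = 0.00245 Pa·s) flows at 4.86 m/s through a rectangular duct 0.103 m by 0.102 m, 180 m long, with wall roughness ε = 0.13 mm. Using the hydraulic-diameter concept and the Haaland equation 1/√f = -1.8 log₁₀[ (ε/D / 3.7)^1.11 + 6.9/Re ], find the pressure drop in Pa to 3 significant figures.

ΔP ≈ 502000 Pa

Hydraulic diameter D_h = 4A/P = 4·(0.103·0.102)/(2·(0.103+0.102)) = 0.04202/0.41 = 0.1025 m.
Re = ρVD_h/μ = 1110·4.86·0.1025/0.00245 = 2.257e+05.
ε/D_h = 0.00013/0.1025 = 0.00127; Haaland gives 1/√f = -1.8 log₁₀[0.000143+3.06e-05] = 6.771, so f = 0.02181.
ΔP = f(L/D_h)(ρV²/2) = 0.02181·180/0.1025·1.311e+04 = 5.021e+05 Pa.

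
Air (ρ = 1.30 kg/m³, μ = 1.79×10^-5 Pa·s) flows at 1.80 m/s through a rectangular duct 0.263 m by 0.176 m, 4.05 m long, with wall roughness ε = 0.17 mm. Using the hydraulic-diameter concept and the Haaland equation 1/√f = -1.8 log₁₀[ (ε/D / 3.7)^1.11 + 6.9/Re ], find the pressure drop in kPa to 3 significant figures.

ΔP ≈ 0.00103 kPa

Hydraulic diameter D_h = 4A/P = 4·(0.263·0.176)/(2·(0.263+0.176)) = 0.1852/0.878 = 0.2109 m.
Re = ρVD_h/μ = 1.3·1.8·0.2109/1.79e-05 = 2.757e+04.
ε/D_h = 0.00017/0.2109 = 0.000806; Haaland gives 1/√f = -1.8 log₁₀[8.62e-05+0.00025] = 6.251, so f = 0.02559.
ΔP = f(L/D_h)(ρV²/2) = 0.02559·4.05/0.2109·2.106 = 1.035 Pa.
ΔP = 0.00103 kPa.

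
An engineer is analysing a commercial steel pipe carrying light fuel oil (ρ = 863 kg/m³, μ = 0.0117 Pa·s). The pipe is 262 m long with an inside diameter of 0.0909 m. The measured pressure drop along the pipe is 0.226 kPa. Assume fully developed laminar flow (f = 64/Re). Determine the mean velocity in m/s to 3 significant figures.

For laminar flow, f = 64/Re with Re = ρVD/μ, so Darcy-Weisbach reduces to ΔP = 32μLV/D². Solving for V: V = ΔP·D²/(32μL) = 226·(0.0909)²/(32·0.0117·262) = 0.01904 m/s.
Check: Re = ρVD/μ = 863·0.01904·0.0909/0.0117 = 127.6 < 2300, so the laminar assumption holds.

V ≈ 0.0190 m/s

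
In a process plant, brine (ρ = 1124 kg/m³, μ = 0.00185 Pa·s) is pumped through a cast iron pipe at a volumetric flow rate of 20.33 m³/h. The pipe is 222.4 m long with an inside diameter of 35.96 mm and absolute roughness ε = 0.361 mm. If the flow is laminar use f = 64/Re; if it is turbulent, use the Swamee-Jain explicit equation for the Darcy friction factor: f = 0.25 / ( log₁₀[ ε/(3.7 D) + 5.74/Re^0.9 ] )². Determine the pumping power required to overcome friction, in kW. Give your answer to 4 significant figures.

Q = 20.33 m³/h = 20.33/3600 = 0.005647 m³/s.
Cross-sectional area A = πD²/4 = π(0.03596)²/4 = 0.001016 m²; mean velocity V = Q/A = 0.005647/0.001016 = 5.56 m/s.
Reynolds number Re = ρVD/μ = 1124 · 5.56 · 0.03596 / 0.00185 = 1.215e+05.
Re > 4000 → turbulent. Relative roughness ε/D = 0.000361/0.03596 = 0.01. Swamee-Jain: f = 0.25/(log₁₀[0.01/3.7 + 5.74/1.215e+05^0.9])² = 0.25/(log₁₀[0.00271 + 0.000152])² = 0.25/(-2.543)² = 0.03867.
Darcy-Weisbach: ΔP = f(L/D)(ρV²/2) = 0.03867·(222.4/0.03596)·(1124·5.56²/2) = 0.03867·6185·1.738e+04 = 4.155e+06 Pa.
Pumping power P = QΔP = 0.005647·4.155e+06 = 23465 W = 23.46 kW.

P ≈ 23.46 kW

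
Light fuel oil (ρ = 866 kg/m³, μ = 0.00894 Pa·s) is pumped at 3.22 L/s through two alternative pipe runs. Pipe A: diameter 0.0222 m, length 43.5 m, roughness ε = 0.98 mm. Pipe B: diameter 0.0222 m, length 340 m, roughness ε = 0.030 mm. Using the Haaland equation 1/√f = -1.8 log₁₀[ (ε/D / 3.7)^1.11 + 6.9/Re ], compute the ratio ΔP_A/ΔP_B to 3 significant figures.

ΔP_A/ΔP_B ≈ 0.306

Pipe A: V = Q/A = 0.00322/0.0003871 = 8.319 m/s; Re = 1.789e+04; ε/D = 0.0441; Haaland → f = 0.06915; ΔP_A = f(L/D)(ρV²/2) = 4.06e+06 Pa.
Pipe B: V = Q/A = 0.00322/0.0003871 = 8.319 m/s; Re = 1.789e+04; ε/D = 0.00135; Haaland → f = 0.02889; ΔP_B = f(L/D)(ρV²/2) = 1.326e+07 Pa.
ΔP_A/ΔP_B = 4.06e+06/1.326e+07 = 0.306.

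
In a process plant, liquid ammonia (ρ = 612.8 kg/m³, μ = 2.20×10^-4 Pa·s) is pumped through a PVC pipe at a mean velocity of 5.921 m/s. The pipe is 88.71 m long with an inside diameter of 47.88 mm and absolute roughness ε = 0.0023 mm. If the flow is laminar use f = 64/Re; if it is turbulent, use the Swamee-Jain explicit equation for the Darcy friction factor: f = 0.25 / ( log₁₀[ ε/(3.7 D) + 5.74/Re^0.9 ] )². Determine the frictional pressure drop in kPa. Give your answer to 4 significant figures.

Reynolds number Re = ρVD/μ = 612.8 · 5.921 · 0.04788 / 0.00022 = 7.897e+05.
Re > 4000 → turbulent. Relative roughness ε/D = 2.3e-06/0.04788 = 4.8e-05. Swamee-Jain: f = 0.25/(log₁₀[4.8e-05/3.7 + 5.74/7.897e+05^0.9])² = 0.25/(log₁₀[1.3e-05 + 2.83e-05])² = 0.25/(-4.385)² = 0.013.
Darcy-Weisbach: ΔP = f(L/D)(ρV²/2) = 0.013·(88.71/0.04788)·(612.8·5.921²/2) = 0.013·1853·1.074e+04 = 2.588e+05 Pa.
ΔP = 2.588e+05 Pa = 258.8 kPa.

ΔP ≈ 258.8 kPa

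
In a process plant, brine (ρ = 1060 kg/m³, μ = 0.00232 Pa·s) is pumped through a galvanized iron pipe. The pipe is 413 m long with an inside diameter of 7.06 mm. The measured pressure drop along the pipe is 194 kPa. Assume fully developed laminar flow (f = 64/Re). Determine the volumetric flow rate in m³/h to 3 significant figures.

Q ≈ 0.0444 m³/h

For laminar flow, f = 64/Re with Re = ρVD/μ, so Darcy-Weisbach reduces to ΔP = 32μLV/D². Solving for V: V = ΔP·D²/(32μL) = 1.94e+05·(0.00706)²/(32·0.00232·413) = 0.3154 m/s.
Check: Re = ρVD/μ = 1060·0.3154·0.00706/0.00232 = 1017 < 2300, so the laminar assumption holds.
Q = V·A = 0.3154·(π/4·0.00706²) = 1.235e-05 m³/s = 0.0444 m³/h.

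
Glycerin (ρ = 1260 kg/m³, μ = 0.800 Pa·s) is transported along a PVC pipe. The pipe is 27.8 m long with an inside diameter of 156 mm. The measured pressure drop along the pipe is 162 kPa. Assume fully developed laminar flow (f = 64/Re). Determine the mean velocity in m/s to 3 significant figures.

For laminar flow, f = 64/Re with Re = ρVD/μ, so Darcy-Weisbach reduces to ΔP = 32μLV/D². Solving for V: V = ΔP·D²/(32μL) = 1.62e+05·(0.156)²/(32·0.8·27.8) = 5.54 m/s.
Check: Re = ρVD/μ = 1260·5.54·0.156/0.8 = 1361 < 2300, so the laminar assumption holds.

V ≈ 5.54 m/s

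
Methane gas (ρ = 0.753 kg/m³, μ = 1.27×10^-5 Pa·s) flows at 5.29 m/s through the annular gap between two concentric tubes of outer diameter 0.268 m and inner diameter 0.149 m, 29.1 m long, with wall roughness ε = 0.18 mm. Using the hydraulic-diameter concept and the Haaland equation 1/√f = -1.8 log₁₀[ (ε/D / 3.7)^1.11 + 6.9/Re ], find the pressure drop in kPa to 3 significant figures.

Hydraulic diameter D_h = 4A/P = D_o - D_i = 0.268 - 0.149 = 0.119 m.
Re = ρVD_h/μ = 0.753·5.29·0.119/1.27e-05 = 3.732e+04.
ε/D_h = 0.00018/0.119 = 0.00151; Haaland gives 1/√f = -1.8 log₁₀[0.000173+0.000185] = 6.203, so f = 0.02599.
ΔP = f(L/D_h)(ρV²/2) = 0.02599·29.1/0.119·10.54 = 66.97 Pa.
ΔP = 0.0670 kPa.

ΔP ≈ 0.0670 kPa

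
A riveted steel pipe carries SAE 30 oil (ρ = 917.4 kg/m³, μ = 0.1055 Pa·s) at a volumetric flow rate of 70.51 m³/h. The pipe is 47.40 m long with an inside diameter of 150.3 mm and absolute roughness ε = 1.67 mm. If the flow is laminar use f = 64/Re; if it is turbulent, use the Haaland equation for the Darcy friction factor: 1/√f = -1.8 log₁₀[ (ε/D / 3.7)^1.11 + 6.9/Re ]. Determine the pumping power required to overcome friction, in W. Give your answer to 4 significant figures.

Q = 70.51 m³/h = 70.51/3600 = 0.01959 m³/s.
Cross-sectional area A = πD²/4 = π(0.1503)²/4 = 0.01774 m²; mean velocity V = Q/A = 0.01959/0.01774 = 1.104 m/s.
Reynolds number Re = ρVD/μ = 917.4 · 1.104 · 0.1503 / 0.105 = 1443.
Re < 2300 → laminar flow, so f = 64/Re = 64/1443 = 0.04436 (the turbulent correlation is not needed).
Darcy-Weisbach: ΔP = f(L/D)(ρV²/2) = 0.04436·(47.4/0.1503)·(917.4·1.104²/2) = 0.04436·315.4·559 = 7820 Pa.
Pumping power P = QΔP = 0.01959·7820 = 153.16 W = 153.2 W.

P ≈ 153.2 W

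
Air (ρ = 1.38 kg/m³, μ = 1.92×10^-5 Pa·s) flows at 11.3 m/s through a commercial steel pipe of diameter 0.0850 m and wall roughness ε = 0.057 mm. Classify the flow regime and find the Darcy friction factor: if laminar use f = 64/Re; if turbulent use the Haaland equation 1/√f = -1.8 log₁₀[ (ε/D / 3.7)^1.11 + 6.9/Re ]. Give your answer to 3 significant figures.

f ≈ 0.0217

Re = ρVD/μ = 1.38·11.3·0.085/1.92e-05 = 6.904e+04.
Re > 4000 → turbulent. ε/D = 5.7e-05/0.085 = 0.000671; Haaland: 1/√f = -1.8 log₁₀[7.03e-05 + 9.99e-05] = 6.784, so f = 0.02173.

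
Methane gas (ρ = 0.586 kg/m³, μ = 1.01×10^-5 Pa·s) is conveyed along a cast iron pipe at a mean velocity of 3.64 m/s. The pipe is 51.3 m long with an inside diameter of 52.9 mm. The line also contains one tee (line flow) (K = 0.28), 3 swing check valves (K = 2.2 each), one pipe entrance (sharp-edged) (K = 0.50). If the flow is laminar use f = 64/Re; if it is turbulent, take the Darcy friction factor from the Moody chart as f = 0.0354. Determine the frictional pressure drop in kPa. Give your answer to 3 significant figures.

Reynolds number Re = ρVD/μ = 0.586 · 3.64 · 0.0529 / 1.01e-05 = 1.117e+04.
Re > 4000 → turbulent; use the Moody-chart value f = 0.0354.
Total minor-loss coefficient ΣK = 1·0.28 + 3·2.2 + 1·0.5 = 7.38.
ΔP = [f·L/D + ΣK]·(ρV²/2) = [0.0354·51.3/0.0529 + 7.38]·(0.586·3.64²/2) = [34.33 + 7.38]·3.882 = 161.9 Pa.
ΔP = 161.9 Pa = 0.162 kPa.

ΔP ≈ 0.162 kPa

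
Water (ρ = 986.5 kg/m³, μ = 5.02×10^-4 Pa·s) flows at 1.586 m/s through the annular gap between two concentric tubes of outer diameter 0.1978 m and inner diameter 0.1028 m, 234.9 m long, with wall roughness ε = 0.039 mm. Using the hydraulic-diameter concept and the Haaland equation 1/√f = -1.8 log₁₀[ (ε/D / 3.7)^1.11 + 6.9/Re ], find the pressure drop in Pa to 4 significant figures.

ΔP ≈ 53840 Pa

Hydraulic diameter D_h = 4A/P = D_o - D_i = 0.1978 - 0.1028 = 0.095 m.
Re = ρVD_h/μ = 986.5·1.586·0.095/0.000502 = 2.961e+05.
ε/D_h = 3.9e-05/0.095 = 0.000411; Haaland gives 1/√f = -1.8 log₁₀[4.07e-05+2.33e-05] = 7.548, so f = 0.01755.
ΔP = f(L/D_h)(ρV²/2) = 0.01755·234.9/0.095·1241 = 5.384e+04 Pa.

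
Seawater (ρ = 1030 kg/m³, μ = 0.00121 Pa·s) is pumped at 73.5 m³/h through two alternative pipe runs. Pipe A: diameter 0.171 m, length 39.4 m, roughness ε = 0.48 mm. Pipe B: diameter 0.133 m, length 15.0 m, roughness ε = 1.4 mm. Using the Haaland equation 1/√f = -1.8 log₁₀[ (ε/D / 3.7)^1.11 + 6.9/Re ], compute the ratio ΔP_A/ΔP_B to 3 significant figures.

Pipe A: V = Q/A = 0.02042/0.02297 = 0.889 m/s; Re = 1.294e+05; ε/D = 0.00281; Haaland → f = 0.02669; ΔP_A = f(L/D)(ρV²/2) = 2503 Pa.
Pipe B: V = Q/A = 0.02042/0.01389 = 1.47 m/s; Re = 1.664e+05; ε/D = 0.0105; Haaland → f = 0.03897; ΔP_B = f(L/D)(ρV²/2) = 4889 Pa.
ΔP_A/ΔP_B = 2503/4889 = 0.512.

ΔP_A/ΔP_B ≈ 0.512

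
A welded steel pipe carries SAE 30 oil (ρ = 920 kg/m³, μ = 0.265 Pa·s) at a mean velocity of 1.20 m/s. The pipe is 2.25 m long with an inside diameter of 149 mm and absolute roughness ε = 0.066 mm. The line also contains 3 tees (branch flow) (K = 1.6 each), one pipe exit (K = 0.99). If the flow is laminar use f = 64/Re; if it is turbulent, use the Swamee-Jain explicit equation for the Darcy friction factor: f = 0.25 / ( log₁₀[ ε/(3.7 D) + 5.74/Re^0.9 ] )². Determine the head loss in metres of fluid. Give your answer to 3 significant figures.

Reynolds number Re = ρVD/μ = 920 · 1.2 · 0.149 / 0.265 = 620.7.
Re < 2300 → laminar flow, so f = 64/Re = 64/620.7 = 0.1031 (the turbulent correlation is not needed).
Total minor-loss coefficient ΣK = 3·1.6 + 1·0.99 = 5.79.
ΔP = [f·L/D + ΣK]·(ρV²/2) = [0.1031·2.25/0.149 + 5.79]·(920·1.2²/2) = [1.557 + 5.79]·662.4 = 4867 Pa.
Head loss h_f = ΔP/(ρg) = 4867/(920·9.81) = 0.539 m.

h_f ≈ 0.539 m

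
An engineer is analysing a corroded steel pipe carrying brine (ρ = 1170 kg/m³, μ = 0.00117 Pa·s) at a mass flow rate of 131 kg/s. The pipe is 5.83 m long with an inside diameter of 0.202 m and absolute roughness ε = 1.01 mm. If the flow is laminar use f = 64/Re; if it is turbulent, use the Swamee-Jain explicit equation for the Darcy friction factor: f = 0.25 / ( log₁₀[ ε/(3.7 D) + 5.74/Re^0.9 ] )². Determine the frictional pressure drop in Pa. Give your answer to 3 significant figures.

A = πD²/4 = π(0.202)²/4 = 0.03205 m²; mean velocity V = ṁ/(ρA) = 131/(1170 · 0.03205) = 3.494 m/s.
Reynolds number Re = ρVD/μ = 1170 · 3.494 · 0.202 / 0.00117 = 7.057e+05.
Re > 4000 → turbulent. Relative roughness ε/D = 0.00101/0.202 = 0.005. Swamee-Jain: f = 0.25/(log₁₀[0.005/3.7 + 5.74/7.057e+05^0.9])² = 0.25/(log₁₀[0.00135 + 3.13e-05])² = 0.25/(-2.859)² = 0.03058.
Darcy-Weisbach: ΔP = f(L/D)(ρV²/2) = 0.03058·(5.83/0.202)·(1170·3.494²/2) = 0.03058·28.86·7141 = 6302 Pa.

ΔP ≈ 6300 Pa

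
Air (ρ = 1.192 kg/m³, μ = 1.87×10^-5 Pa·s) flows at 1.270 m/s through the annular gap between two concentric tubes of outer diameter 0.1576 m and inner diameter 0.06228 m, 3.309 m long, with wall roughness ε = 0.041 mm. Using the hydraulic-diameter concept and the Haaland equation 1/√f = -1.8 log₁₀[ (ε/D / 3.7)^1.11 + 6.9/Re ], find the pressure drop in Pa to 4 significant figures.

Hydraulic diameter D_h = 4A/P = D_o - D_i = 0.1576 - 0.06228 = 0.09532 m.
Re = ρVD_h/μ = 1.192·1.27·0.09532/1.87e-05 = 7717.
ε/D_h = 4.1e-05/0.09532 = 0.00043; Haaland gives 1/√f = -1.8 log₁₀[4.29e-05+0.000894] = 5.451, so f = 0.03366.
ΔP = f(L/D_h)(ρV²/2) = 0.03366·3.309/0.09532·0.9613 = 1.123 Pa.

ΔP ≈ 1.123 Pa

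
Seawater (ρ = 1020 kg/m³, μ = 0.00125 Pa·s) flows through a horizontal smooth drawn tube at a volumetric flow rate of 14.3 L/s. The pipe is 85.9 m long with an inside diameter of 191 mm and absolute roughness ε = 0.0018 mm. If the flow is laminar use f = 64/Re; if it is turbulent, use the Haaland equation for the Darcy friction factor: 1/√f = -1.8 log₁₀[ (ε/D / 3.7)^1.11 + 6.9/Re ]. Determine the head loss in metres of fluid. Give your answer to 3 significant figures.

h_f ≈ 0.107 m

Q = 14.3 L/s = 14.3/1000 = 0.0143 m³/s.
Cross-sectional area A = πD²/4 = π(0.191)²/4 = 0.02865 m²; mean velocity V = Q/A = 0.0143/0.02865 = 0.4991 m/s.
Reynolds number Re = ρVD/μ = 1020 · 0.4991 · 0.191 / 0.00125 = 7.779e+04.
Re > 4000 → turbulent. Relative roughness ε/D = 1.8e-06/0.191 = 9.42e-06. Haaland: 1/√f = -1.8 log₁₀[(9.42e-06/3.7)^1.11 + 6.9/7.779e+04] = -1.8 log₁₀[6.18e-07 + 8.87e-05] = 7.288, so f = 0.01883.
Darcy-Weisbach: ΔP = f(L/D)(ρV²/2) = 0.01883·(85.9/0.191)·(1020·0.4991²/2) = 0.01883·449.7·127 = 1076 Pa.
Head loss h_f = ΔP/(ρg) = 1076/(1020·9.81) = 0.107 m.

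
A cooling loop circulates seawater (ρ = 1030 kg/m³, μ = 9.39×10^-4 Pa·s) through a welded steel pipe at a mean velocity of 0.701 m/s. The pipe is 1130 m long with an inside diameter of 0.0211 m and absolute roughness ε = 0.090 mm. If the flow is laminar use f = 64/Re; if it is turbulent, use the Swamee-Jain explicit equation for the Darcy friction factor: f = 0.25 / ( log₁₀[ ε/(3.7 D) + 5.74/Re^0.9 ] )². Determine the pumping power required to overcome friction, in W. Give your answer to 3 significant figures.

P ≈ 116 W

Reynolds number Re = ρVD/μ = 1030 · 0.701 · 0.0211 / 0.000939 = 1.622e+04.
Re > 4000 → turbulent. Relative roughness ε/D = 9e-05/0.0211 = 0.00427. Swamee-Jain: f = 0.25/(log₁₀[0.00427/3.7 + 5.74/1.622e+04^0.9])² = 0.25/(log₁₀[0.00115 + 0.000933])² = 0.25/(-2.681)² = 0.03479.
Darcy-Weisbach: ΔP = f(L/D)(ρV²/2) = 0.03479·(1130/0.0211)·(1030·0.701²/2) = 0.03479·5.355e+04·253.1 = 4.715e+05 Pa.
Q = V·A = 0.701·0.0003497 = 0.0002451 m³/s.
Pumping power P = QΔP = 0.0002451·4.715e+05 = 115.6 W = 116 W.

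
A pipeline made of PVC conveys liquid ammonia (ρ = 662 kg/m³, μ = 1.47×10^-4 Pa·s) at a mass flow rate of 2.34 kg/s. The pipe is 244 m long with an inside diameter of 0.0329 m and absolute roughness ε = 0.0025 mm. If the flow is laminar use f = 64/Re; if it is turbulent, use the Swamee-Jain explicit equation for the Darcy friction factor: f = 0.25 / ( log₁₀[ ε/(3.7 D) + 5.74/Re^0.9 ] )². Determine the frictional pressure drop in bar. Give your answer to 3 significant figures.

ΔP ≈ 5.87 bar

A = πD²/4 = π(0.0329)²/4 = 0.0008501 m²; mean velocity V = ṁ/(ρA) = 2.34/(662 · 0.0008501) = 4.158 m/s.
Reynolds number Re = ρVD/μ = 662 · 4.158 · 0.0329 / 0.000147 = 6.16e+05.
Re > 4000 → turbulent. Relative roughness ε/D = 2.5e-06/0.0329 = 7.6e-05. Swamee-Jain: f = 0.25/(log₁₀[7.6e-05/3.7 + 5.74/6.16e+05^0.9])² = 0.25/(log₁₀[2.05e-05 + 3.53e-05])² = 0.25/(-4.253)² = 0.01382.
Darcy-Weisbach: ΔP = f(L/D)(ρV²/2) = 0.01382·(244/0.0329)·(662·4.158²/2) = 0.01382·7416·5722 = 5.866e+05 Pa.
ΔP = 5.866e+05 Pa = 5.87 bar.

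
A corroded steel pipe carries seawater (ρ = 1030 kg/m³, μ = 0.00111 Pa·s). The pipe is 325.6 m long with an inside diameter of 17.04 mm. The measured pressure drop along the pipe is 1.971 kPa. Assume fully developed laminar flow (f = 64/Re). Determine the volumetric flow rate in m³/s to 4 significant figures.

For laminar flow, f = 64/Re with Re = ρVD/μ, so Darcy-Weisbach reduces to ΔP = 32μLV/D². Solving for V: V = ΔP·D²/(32μL) = 1971·(0.01704)²/(32·0.00111·325.6) = 0.04948 m/s.
Check: Re = ρVD/μ = 1030·0.04948·0.01704/0.00111 = 782.4 < 2300, so the laminar assumption holds.
Q = V·A = 0.04948·(π/4·0.01704²) = 1.128e-05 m³/s = 1.128×10^-5 m³/s.

Q ≈ 1.128×10^-5 m³/s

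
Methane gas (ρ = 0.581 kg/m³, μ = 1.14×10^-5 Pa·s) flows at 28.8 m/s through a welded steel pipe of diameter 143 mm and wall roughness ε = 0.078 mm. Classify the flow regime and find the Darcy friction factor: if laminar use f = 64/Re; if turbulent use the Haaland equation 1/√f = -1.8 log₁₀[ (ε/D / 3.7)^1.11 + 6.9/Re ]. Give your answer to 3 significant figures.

f ≈ 0.0188

Re = ρVD/μ = 0.581·28.8·0.143/1.14e-05 = 2.099e+05.
Re > 4000 → turbulent. ε/D = 7.8e-05/0.143 = 0.000545; Haaland: 1/√f = -1.8 log₁₀[5.59e-05 + 3.29e-05] = 7.293, so f = 0.0188.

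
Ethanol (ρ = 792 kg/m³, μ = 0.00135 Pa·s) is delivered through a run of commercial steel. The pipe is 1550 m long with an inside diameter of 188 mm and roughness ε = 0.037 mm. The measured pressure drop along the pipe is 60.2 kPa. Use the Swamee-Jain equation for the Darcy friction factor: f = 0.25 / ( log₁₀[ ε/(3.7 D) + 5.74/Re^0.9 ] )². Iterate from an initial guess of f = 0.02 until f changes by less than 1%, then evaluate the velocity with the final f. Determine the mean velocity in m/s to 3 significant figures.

Rearranging Darcy-Weisbach: V = √(2·ΔP·D/(f·L·ρ)). With ε/D = 3.7e-05/0.188 = 0.000197, iterate starting from f = 0.02:
  f = 0.02 → V = √(2·6.02e+04·0.188/(0.02·1550·792)) = 0.9602 m/s; Re = ρVD/μ = 1.059e+05; f → 0.0188
  f = 0.0188 → V = 0.9904 m/s; Re = 1.092e+05; f → 0.0187
Converged (Δf/f < 1%). With the final f = 0.0187: V = √(2·6.02e+04·0.188/(0.0187·1550·792)) = 0.9929 m/s.

V ≈ 0.993 m/s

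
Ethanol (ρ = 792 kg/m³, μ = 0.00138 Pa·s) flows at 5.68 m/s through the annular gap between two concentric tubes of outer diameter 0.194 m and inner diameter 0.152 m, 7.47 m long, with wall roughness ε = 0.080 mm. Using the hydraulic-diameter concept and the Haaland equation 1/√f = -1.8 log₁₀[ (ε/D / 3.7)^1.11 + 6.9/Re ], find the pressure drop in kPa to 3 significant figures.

Hydraulic diameter D_h = 4A/P = D_o - D_i = 0.194 - 0.152 = 0.042 m.
Re = ρVD_h/μ = 792·5.68·0.042/0.00138 = 1.369e+05.
ε/D_h = 8e-05/0.042 = 0.0019; Haaland gives 1/√f = -1.8 log₁₀[0.000224+5.04e-05] = 6.411, so f = 0.02433.
ΔP = f(L/D_h)(ρV²/2) = 0.02433·7.47/0.042·1.278e+04 = 5.528e+04 Pa.
ΔP = 55.3 kPa.

ΔP ≈ 55.3 kPa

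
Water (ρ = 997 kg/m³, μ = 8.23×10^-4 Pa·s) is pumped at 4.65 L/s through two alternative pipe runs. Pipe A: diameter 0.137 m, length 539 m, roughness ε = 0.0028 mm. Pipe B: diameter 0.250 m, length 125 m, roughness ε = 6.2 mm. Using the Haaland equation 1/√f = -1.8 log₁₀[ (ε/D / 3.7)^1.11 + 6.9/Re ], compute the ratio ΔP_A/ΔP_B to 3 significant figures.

ΔP_A/ΔP_B ≈ 33.1

Pipe A: V = Q/A = 0.00465/0.01474 = 0.3154 m/s; Re = 5.235e+04; ε/D = 2.04e-05; Haaland → f = 0.02055; ΔP_A = f(L/D)(ρV²/2) = 4011 Pa.
Pipe B: V = Q/A = 0.00465/0.04909 = 0.09473 m/s; Re = 2.869e+04; ε/D = 0.0248; Haaland → f = 0.05419; ΔP_B = f(L/D)(ρV²/2) = 121.2 Pa.
ΔP_A/ΔP_B = 4011/121.2 = 33.1.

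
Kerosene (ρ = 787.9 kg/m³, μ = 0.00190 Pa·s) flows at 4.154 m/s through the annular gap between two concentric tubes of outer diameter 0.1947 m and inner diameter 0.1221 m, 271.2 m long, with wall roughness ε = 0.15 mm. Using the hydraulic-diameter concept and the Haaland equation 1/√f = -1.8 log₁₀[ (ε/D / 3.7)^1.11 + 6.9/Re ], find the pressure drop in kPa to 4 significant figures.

ΔP ≈ 631.6 kPa

Hydraulic diameter D_h = 4A/P = D_o - D_i = 0.1947 - 0.1221 = 0.0726 m.
Re = ρVD_h/μ = 787.9·4.154·0.0726/0.0019 = 1.251e+05.
ε/D_h = 0.00015/0.0726 = 0.00207; Haaland gives 1/√f = -1.8 log₁₀[0.000245+5.52e-05] = 6.341, so f = 0.02487.
ΔP = f(L/D_h)(ρV²/2) = 0.02487·271.2/0.0726·6798 = 6.316e+05 Pa.
ΔP = 631.6 kPa.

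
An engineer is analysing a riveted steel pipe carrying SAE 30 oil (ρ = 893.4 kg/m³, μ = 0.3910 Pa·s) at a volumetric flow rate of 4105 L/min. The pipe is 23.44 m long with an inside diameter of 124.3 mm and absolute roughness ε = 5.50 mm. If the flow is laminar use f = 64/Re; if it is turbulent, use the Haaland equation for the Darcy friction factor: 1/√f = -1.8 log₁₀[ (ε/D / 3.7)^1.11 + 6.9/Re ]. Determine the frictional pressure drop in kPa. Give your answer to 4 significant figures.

Q = 4105 L/min = 4105/60000 = 0.06842 m³/s.
Cross-sectional area A = πD²/4 = π(0.1243)²/4 = 0.01213 m²; mean velocity V = Q/A = 0.06842/0.01213 = 5.638 m/s.
Reynolds number Re = ρVD/μ = 893.4 · 5.638 · 0.1243 / 0.391 = 1601.
Re < 2300 → laminar flow, so f = 64/Re = 64/1601 = 0.03997 (the turbulent correlation is not needed).
Darcy-Weisbach: ΔP = f(L/D)(ρV²/2) = 0.03997·(23.44/0.1243)·(893.4·5.638²/2) = 0.03997·188.6·1.42e+04 = 1.07e+05 Pa.
ΔP = 1.07e+05 Pa = 107.0 kPa.

ΔP ≈ 107.0 kPa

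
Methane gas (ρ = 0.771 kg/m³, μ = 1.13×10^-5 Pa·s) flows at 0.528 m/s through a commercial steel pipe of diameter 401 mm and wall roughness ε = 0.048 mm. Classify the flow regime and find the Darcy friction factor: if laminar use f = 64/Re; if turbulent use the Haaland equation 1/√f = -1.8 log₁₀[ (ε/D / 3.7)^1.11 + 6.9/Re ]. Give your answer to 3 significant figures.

f ≈ 0.0281

Re = ρVD/μ = 0.771·0.528·0.401/1.13e-05 = 1.445e+04.
Re > 4000 → turbulent. ε/D = 4.8e-05/0.401 = 0.00012; Haaland: 1/√f = -1.8 log₁₀[1.04e-05 + 0.000478] = 5.961, so f = 0.02814.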